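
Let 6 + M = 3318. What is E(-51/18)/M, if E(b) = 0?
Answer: 0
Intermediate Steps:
M = 3312 (M = -6 + 3318 = 3312)
E(-51/18)/M = 0/3312 = 0*(1/3312) = 0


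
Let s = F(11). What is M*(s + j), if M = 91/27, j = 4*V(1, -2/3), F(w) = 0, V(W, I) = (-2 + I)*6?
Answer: -5824/27 ≈ -215.70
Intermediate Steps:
V(W, I) = -12 + 6*I
j = -64 (j = 4*(-12 + 6*(-2/3)) = 4*(-12 + 6*(-2*⅓)) = 4*(-12 + 6*(-⅔)) = 4*(-12 - 4) = 4*(-16) = -64)
s = 0
M = 91/27 (M = 91*(1/27) = 91/27 ≈ 3.3704)
M*(s + j) = 91*(0 - 64)/27 = (91/27)*(-64) = -5824/27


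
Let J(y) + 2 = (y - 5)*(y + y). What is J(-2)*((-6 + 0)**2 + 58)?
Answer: 2444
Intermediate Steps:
J(y) = -2 + 2*y*(-5 + y) (J(y) = -2 + (y - 5)*(y + y) = -2 + (-5 + y)*(2*y) = -2 + 2*y*(-5 + y))
J(-2)*((-6 + 0)**2 + 58) = (-2 - 10*(-2) + 2*(-2)**2)*((-6 + 0)**2 + 58) = (-2 + 20 + 2*4)*((-6)**2 + 58) = (-2 + 20 + 8)*(36 + 58) = 26*94 = 2444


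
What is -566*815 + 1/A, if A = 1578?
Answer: -727915619/1578 ≈ -4.6129e+5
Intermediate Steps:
-566*815 + 1/A = -566*815 + 1/1578 = -461290 + 1/1578 = -727915619/1578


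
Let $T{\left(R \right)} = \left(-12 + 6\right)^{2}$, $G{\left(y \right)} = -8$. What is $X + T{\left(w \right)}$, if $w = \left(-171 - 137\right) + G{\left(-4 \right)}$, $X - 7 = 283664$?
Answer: $283707$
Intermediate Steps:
$X = 283671$ ($X = 7 + 283664 = 283671$)
$w = -316$ ($w = \left(-171 - 137\right) - 8 = -308 - 8 = -316$)
$T{\left(R \right)} = 36$ ($T{\left(R \right)} = \left(-6\right)^{2} = 36$)
$X + T{\left(w \right)} = 283671 + 36 = 283707$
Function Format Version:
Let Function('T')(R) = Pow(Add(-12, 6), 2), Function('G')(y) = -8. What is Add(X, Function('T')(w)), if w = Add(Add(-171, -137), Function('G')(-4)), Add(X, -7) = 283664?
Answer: 283707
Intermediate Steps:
X = 283671 (X = Add(7, 283664) = 283671)
w = -316 (w = Add(Add(-171, -137), -8) = Add(-308, -8) = -316)
Function('T')(R) = 36 (Function('T')(R) = Pow(-6, 2) = 36)
Add(X, Function('T')(w)) = Add(283671, 36) = 283707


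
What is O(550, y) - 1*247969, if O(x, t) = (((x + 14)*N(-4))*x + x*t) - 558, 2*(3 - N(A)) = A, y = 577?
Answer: 1619823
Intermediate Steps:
N(A) = 3 - A/2
O(x, t) = -558 + t*x + x*(70 + 5*x) (O(x, t) = (((x + 14)*(3 - 1/2*(-4)))*x + x*t) - 558 = (((14 + x)*(3 + 2))*x + t*x) - 558 = (((14 + x)*5)*x + t*x) - 558 = ((70 + 5*x)*x + t*x) - 558 = (x*(70 + 5*x) + t*x) - 558 = (t*x + x*(70 + 5*x)) - 558 = -558 + t*x + x*(70 + 5*x))
O(550, y) - 1*247969 = (-558 + 5*550**2 + 70*550 + 577*550) - 1*247969 = (-558 + 5*302500 + 38500 + 317350) - 247969 = (-558 + 1512500 + 38500 + 317350) - 247969 = 1867792 - 247969 = 1619823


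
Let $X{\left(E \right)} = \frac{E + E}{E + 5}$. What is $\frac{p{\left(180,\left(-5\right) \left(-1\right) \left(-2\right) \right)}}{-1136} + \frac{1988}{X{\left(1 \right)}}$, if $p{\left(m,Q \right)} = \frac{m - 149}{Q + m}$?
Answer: $\frac{1151767649}{193120} \approx 5964.0$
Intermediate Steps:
$X{\left(E \right)} = \frac{2 E}{5 + E}$
$p{\left(m,Q \right)} = \frac{-149 + m}{Q + m}$
$\frac{p{\left(180,\left(-5\right) \left(-1\right) \left(-2\right) \right)}}{-1136} + \frac{1988}{X{\left(1 \right)}} = \frac{\frac{1}{\left(-5\right) \left(-1\right) \left(-2\right) + 180} \left(-149 + 180\right)}{-1136} + \frac{1988}{2 \cdot 1 \frac{1}{5 + 1}} = \frac{1}{5 \left(-2\right) + 180} \cdot 31 \left(- \frac{1}{1136}\right) + \frac{1988}{2 \cdot 1 \cdot \frac{1}{6}} = \frac{1}{-10 + 180} \cdot 31 \left(- \frac{1}{1136}\right) + \frac{1988}{2 \cdot 1 \cdot \frac{1}{6}} = \frac{1}{170} \cdot 31 \left(- \frac{1}{1136}\right) + 1988 \frac{1}{\frac{1}{3}} = \frac{1}{170} \cdot 31 \left(- \frac{1}{1136}\right) + 1988 \cdot 3 = \frac{31}{170} \left(- \frac{1}{1136}\right) + 5964 = - \frac{31}{193120} + 5964 = \frac{1151767649}{193120}$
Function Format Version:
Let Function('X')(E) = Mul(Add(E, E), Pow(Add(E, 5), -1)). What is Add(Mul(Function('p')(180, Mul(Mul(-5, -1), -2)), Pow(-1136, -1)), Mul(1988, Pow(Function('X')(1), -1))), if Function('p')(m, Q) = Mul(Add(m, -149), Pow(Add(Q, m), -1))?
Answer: Rational(1151767649, 193120) ≈ 5964.0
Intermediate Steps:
Function('X')(E) = Mul(2, E, Pow(Add(5, E), -1)) (Function('X')(E) = Mul(Mul(2, E), Pow(Add(5, E), -1)) = Mul(2, E, Pow(Add(5, E), -1)))
Function('p')(m, Q) = Mul(Pow(Add(Q, m), -1), Add(-149, m)) (Function('p')(m, Q) = Mul(Add(-149, m), Pow(Add(Q, m), -1)) = Mul(Pow(Add(Q, m), -1), Add(-149, m)))
Add(Mul(Function('p')(180, Mul(Mul(-5, -1), -2)), Pow(-1136, -1)), Mul(1988, Pow(Function('X')(1), -1))) = Add(Mul(Mul(Pow(Add(Mul(Mul(-5, -1), -2), 180), -1), Add(-149, 180)), Pow(-1136, -1)), Mul(1988, Pow(Mul(2, 1, Pow(Add(5, 1), -1)), -1))) = Add(Mul(Mul(Pow(Add(Mul(5, -2), 180), -1), 31), Rational(-1, 1136)), Mul(1988, Pow(Mul(2, 1, Pow(6, -1)), -1))) = Add(Mul(Mul(Pow(Add(-10, 180), -1), 31), Rational(-1, 1136)), Mul(1988, Pow(Mul(2, 1, Rational(1, 6)), -1))) = Add(Mul(Mul(Pow(170, -1), 31), Rational(-1, 1136)), Mul(1988, Pow(Rational(1, 3), -1))) = Add(Mul(Mul(Rational(1, 170), 31), Rational(-1, 1136)), Mul(1988, 3)) = Add(Mul(Rational(31, 170), Rational(-1, 1136)), 5964) = Add(Rational(-31, 193120), 5964) = Rational(1151767649, 193120)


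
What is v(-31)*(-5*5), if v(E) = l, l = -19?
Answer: 475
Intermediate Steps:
v(E) = -19
v(-31)*(-5*5) = -(-95)*5 = -19*(-25) = 475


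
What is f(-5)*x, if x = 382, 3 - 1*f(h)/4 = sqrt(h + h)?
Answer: 4584 - 1528*I*sqrt(10) ≈ 4584.0 - 4832.0*I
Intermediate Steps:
f(h) = 12 - 4*sqrt(2)*sqrt(h) (f(h) = 12 - 4*sqrt(h + h) = 12 - 4*sqrt(2)*sqrt(h))
f(-5)*x = (12 - 4*sqrt(2)*sqrt(-5))*382 = (12 - 4*sqrt(2)*I*sqrt(5))*382 = (12 - 4*I*sqrt(10))*382 = 4584 - 1528*I*sqrt(10)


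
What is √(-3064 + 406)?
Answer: I*√2658 ≈ 51.556*I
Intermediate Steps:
√(-3064 + 406) = √(-2658) = I*√2658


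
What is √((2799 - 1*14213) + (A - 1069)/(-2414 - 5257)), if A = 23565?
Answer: I*√671820733590/7671 ≈ 106.85*I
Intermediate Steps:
√((2799 - 1*14213) + (A - 1069)/(-2414 - 5257)) = √((2799 - 1*14213) + (23565 - 1069)/(-2414 - 5257)) = √((2799 - 14213) + 22496/(-7671)) = √(-11414 + 22496*(-1/7671)) = √(-11414 - 22496/7671) = √(-87579290/7671) = I*√671820733590/7671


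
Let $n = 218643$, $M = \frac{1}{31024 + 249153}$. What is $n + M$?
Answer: $\frac{61258739812}{280177} \approx 2.1864 \cdot 10^{5}$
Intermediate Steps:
$M = \frac{1}{280177} \approx 3.5692 \cdot 10^{-6}$
$n + M = 218643 + \frac{1}{280177} = \frac{61258739812}{280177}$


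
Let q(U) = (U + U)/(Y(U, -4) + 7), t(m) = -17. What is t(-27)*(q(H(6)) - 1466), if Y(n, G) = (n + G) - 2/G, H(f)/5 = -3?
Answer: 572186/23 ≈ 24878.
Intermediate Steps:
H(f) = -15 (H(f) = 5*(-3) = -15)
Y(n, G) = G + n - 2/G (Y(n, G) = (G + n) - 2/G = G + n - 2/G)
q(U) = 2*U/(7/2 + U) (q(U) = (U + U)/((-4 + U - 2/(-4)) + 7) = (2*U)/((-4 + U - 2*(-¼)) + 7) = (2*U)/((-4 + U + ½) + 7) = (2*U)/((-7/2 + U) + 7) = (2*U)/(7/2 + U) = 2*U/(7/2 + U))
t(-27)*(q(H(6)) - 1466) = -17*(4*(-15)/(7 + 2*(-15)) - 1466) = -17*(4*(-15)/(7 - 30) - 1466) = -17*(4*(-15)/(-23) - 1466) = -17*(4*(-15)*(-1/23) - 1466) = -17*(60/23 - 1466) = -17*(-33658/23) = 572186/23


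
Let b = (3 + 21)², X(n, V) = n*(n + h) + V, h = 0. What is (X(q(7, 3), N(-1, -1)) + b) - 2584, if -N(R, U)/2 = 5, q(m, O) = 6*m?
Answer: -254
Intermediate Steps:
N(R, U) = -10 (N(R, U) = -2*5 = -10)
X(n, V) = V + n² (X(n, V) = n*(n + 0) + V = n*n + V = n² + V = V + n²)
b = 576 (b = 24² = 576)
(X(q(7, 3), N(-1, -1)) + b) - 2584 = ((-10 + (6*7)²) + 576) - 2584 = ((-10 + 42²) + 576) - 2584 = ((-10 + 1764) + 576) - 2584 = (1754 + 576) - 2584 = 2330 - 2584 = -254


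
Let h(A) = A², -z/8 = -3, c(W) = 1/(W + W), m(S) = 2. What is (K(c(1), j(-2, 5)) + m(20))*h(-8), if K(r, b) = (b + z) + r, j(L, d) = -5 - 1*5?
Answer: 1056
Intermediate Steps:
c(W) = 1/(2*W)
z = 24 (z = -8*(-3) = 24)
j(L, d) = -10 (j(L, d) = -5 - 5 = -10)
K(r, b) = 24 + b + r (K(r, b) = (b + 24) + r = (24 + b) + r = 24 + b + r)
(K(c(1), j(-2, 5)) + m(20))*h(-8) = ((24 - 10 + (½)/1) + 2)*(-8)² = ((24 - 10 + (½)*1) + 2)*64 = ((24 - 10 + ½) + 2)*64 = (29/2 + 2)*64 = (33/2)*64 = 1056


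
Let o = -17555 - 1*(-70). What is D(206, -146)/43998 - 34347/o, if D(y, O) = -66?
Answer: 251674216/128217505 ≈ 1.9629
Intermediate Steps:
o = -17485 (o = -17555 + 70 = -17485)
D(206, -146)/43998 - 34347/o = -66/43998 - 34347/(-17485) = -66*1/43998 - 34347*(-1/17485) = -11/7333 + 34347/17485 = 251674216/128217505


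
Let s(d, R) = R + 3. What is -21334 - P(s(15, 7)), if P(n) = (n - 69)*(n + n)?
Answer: -20154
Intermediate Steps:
s(d, R) = 3 + R
P(n) = 2*n*(-69 + n) (P(n) = (-69 + n)*(2*n) = 2*n*(-69 + n))
-21334 - P(s(15, 7)) = -21334 - 2*(3 + 7)*(-69 + (3 + 7)) = -21334 - 2*10*(-69 + 10) = -21334 - 2*10*(-59) = -21334 - 1*(-1180) = -21334 + 1180 = -20154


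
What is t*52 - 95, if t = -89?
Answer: -4723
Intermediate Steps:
t*52 - 95 = -89*52 - 95 = -4628 - 95 = -4723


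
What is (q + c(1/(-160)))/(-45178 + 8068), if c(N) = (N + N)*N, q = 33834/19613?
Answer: -433094813/9316331904000 ≈ -4.6488e-5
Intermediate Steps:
q = 33834/19613 (q = 33834*(1/19613) = 33834/19613 ≈ 1.7251)
c(N) = 2*N**2 (c(N) = (2*N)*N = 2*N**2)
(q + c(1/(-160)))/(-45178 + 8068) = (33834/19613 + 2*(1/(-160))**2)/(-45178 + 8068) = (33834/19613 + 2*(-1/160)**2)/(-37110) = (33834/19613 + 2*(1/25600))*(-1/37110) = (33834/19613 + 1/12800)*(-1/37110) = (433094813/251046400)*(-1/37110) = -433094813/9316331904000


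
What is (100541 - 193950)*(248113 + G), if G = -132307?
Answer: -10817322654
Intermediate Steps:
(100541 - 193950)*(248113 + G) = (100541 - 193950)*(248113 - 132307) = -93409*115806 = -10817322654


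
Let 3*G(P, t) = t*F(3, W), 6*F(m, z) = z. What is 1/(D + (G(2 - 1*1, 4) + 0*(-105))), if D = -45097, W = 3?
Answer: -3/135289 ≈ -2.2175e-5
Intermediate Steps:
F(m, z) = z/6
G(P, t) = t/6 (G(P, t) = (t*((⅙)*3))/3 = (t*(½))/3 = (t/2)/3 = t/6)
1/(D + (G(2 - 1*1, 4) + 0*(-105))) = 1/(-45097 + ((⅙)*4 + 0*(-105))) = 1/(-45097 + (⅔ + 0)) = 1/(-45097 + ⅔) = 1/(-135289/3) = -3/135289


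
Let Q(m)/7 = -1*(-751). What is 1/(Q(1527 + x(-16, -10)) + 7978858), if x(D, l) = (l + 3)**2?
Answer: 1/7984115 ≈ 1.2525e-7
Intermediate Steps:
x(D, l) = (3 + l)**2
Q(m) = 5257 (Q(m) = 7*(-1*(-751)) = 7*751 = 5257)
1/(Q(1527 + x(-16, -10)) + 7978858) = 1/(5257 + 7978858) = 1/7984115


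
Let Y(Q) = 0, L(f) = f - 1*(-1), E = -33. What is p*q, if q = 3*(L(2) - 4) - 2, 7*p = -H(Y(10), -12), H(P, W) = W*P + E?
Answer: -165/7 ≈ -23.571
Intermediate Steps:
L(f) = 1 + f (L(f) = f + 1 = 1 + f)
H(P, W) = -33 + P*W (H(P, W) = W*P - 33 = P*W - 33 = -33 + P*W)
p = 33/7 (p = (-(-33 + 0*(-12)))/7 = (-(-33 + 0))/7 = (-1*(-33))/7 = (⅐)*33 = 33/7 ≈ 4.7143)
q = -5 (q = 3*((1 + 2) - 4) - 2 = 3*(3 - 4) - 2 = 3*(-1) - 2 = -3 - 2 = -5)
p*q = (33/7)*(-5) = -165/7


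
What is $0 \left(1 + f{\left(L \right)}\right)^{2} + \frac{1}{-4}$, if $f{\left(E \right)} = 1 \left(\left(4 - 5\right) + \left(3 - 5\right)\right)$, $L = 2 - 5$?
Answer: $- \frac{1}{4} \approx -0.25$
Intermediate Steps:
$L = -3$
$f{\left(E \right)} = -3$ ($f{\left(E \right)} = 1 \left(-1 + \left(3 - 5\right)\right) = 1 \left(-1 - 2\right) = 1 \left(-3\right) = -3$)
$0 \left(1 + f{\left(L \right)}\right)^{2} + \frac{1}{-4} = 0 \left(1 - 3\right)^{2} + \frac{1}{-4} = 0 \left(-2\right)^{2} - \frac{1}{4} = 0 \cdot 4 - \frac{1}{4} = 0 - \frac{1}{4} = - \frac{1}{4}$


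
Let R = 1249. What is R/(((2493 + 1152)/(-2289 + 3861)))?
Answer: 654476/1215 ≈ 538.66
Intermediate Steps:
R/(((2493 + 1152)/(-2289 + 3861))) = 1249/(((2493 + 1152)/(-2289 + 3861))) = 1249/((3645/1572)) = 1249/((3645*(1/1572))) = 1249/(1215/524) = 1249*(524/1215) = 654476/1215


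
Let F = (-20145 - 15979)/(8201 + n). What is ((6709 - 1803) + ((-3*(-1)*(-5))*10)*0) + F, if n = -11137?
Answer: 3610035/734 ≈ 4918.3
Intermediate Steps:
F = 9031/734 (F = (-20145 - 15979)/(8201 - 11137) = -36124/(-2936) = -36124*(-1/2936) = 9031/734 ≈ 12.304)
((6709 - 1803) + ((-3*(-1)*(-5))*10)*0) + F = ((6709 - 1803) + ((-3*(-1)*(-5))*10)*0) + 9031/734 = (4906 + ((3*(-5))*10)*0) + 9031/734 = (4906 - 15*10*0) + 9031/734 = (4906 - 150*0) + 9031/734 = (4906 + 0) + 9031/734 = 4906 + 9031/734 = 3610035/734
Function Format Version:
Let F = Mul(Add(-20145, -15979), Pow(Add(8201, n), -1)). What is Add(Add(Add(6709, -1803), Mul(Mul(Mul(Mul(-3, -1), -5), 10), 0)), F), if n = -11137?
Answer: Rational(3610035, 734) ≈ 4918.3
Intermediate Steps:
F = Rational(9031, 734) (F = Mul(Add(-20145, -15979), Pow(Add(8201, -11137), -1)) = Mul(-36124, Pow(-2936, -1)) = Mul(-36124, Rational(-1, 2936)) = Rational(9031, 734) ≈ 12.304)
Add(Add(Add(6709, -1803), Mul(Mul(Mul(Mul(-3, -1), -5), 10), 0)), F) = Add(Add(Add(6709, -1803), Mul(Mul(Mul(Mul(-3, -1), -5), 10), 0)), Rational(9031, 734)) = Add(Add(4906, Mul(Mul(Mul(3, -5), 10), 0)), Rational(9031, 734)) = Add(Add(4906, Mul(Mul(-15, 10), 0)), Rational(9031, 734)) = Add(Add(4906, Mul(-150, 0)), Rational(9031, 734)) = Add(Add(4906, 0), Rational(9031, 734)) = Add(4906, Rational(9031, 734)) = Rational(3610035, 734)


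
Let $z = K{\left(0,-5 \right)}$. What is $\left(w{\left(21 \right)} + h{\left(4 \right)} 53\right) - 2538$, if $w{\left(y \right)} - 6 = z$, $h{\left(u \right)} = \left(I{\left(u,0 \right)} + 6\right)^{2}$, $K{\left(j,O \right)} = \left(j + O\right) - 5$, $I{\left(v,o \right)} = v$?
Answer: $2758$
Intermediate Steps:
$K{\left(j,O \right)} = -5 + O + j$ ($K{\left(j,O \right)} = \left(O + j\right) - 5 = -5 + O + j$)
$z = -10$ ($z = -5 - 5 + 0 = -10$)
$h{\left(u \right)} = \left(6 + u\right)^{2}$ ($h{\left(u \right)} = \left(u + 6\right)^{2} = \left(6 + u\right)^{2}$)
$w{\left(y \right)} = -4$ ($w{\left(y \right)} = 6 - 10 = -4$)
$\left(w{\left(21 \right)} + h{\left(4 \right)} 53\right) - 2538 = \left(-4 + \left(6 + 4\right)^{2} \cdot 53\right) - 2538 = \left(-4 + 10^{2} \cdot 53\right) - 2538 = \left(-4 + 100 \cdot 53\right) - 2538 = \left(-4 + 5300\right) - 2538 = 5296 - 2538 = 2758$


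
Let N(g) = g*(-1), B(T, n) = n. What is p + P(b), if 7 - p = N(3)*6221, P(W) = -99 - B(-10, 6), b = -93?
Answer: 18565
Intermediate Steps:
N(g) = -g
P(W) = -105 (P(W) = -99 - 1*6 = -99 - 6 = -105)
p = 18670 (p = 7 - (-1*3)*6221 = 7 - (-3)*6221 = 7 - 1*(-18663) = 7 + 18663 = 18670)
p + P(b) = 18670 - 105 = 18565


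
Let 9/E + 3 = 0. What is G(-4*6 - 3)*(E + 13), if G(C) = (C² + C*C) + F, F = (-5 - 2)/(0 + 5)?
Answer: 14566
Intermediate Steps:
F = -7/5 ≈ -1.4000
E = -3 (E = 9/(-3 + 0) = 9/(-3) = 9*(-⅓) = -3)
G(C) = -7/5 + 2*C² (G(C) = (C² + C*C) - 7/5 = (C² + C²) - 7/5 = 2*C² - 7/5 = -7/5 + 2*C²)
G(-4*6 - 3)*(E + 13) = (-7/5 + 2*(-4*6 - 3)²)*(-3 + 13) = (-7/5 + 2*(-24 - 3)²)*10 = (-7/5 + 2*(-27)²)*10 = (-7/5 + 2*729)*10 = (-7/5 + 1458)*10 = (7283/5)*10 = 14566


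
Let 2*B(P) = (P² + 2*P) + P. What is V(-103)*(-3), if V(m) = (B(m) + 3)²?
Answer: -79660227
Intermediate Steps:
B(P) = P²/2 + 3*P/2 (B(P) = ((P² + 2*P) + P)/2 = (P² + 3*P)/2 = P²/2 + 3*P/2)
V(m) = (3 + m*(3 + m)/2)² (V(m) = (m*(3 + m)/2 + 3)² = (3 + m*(3 + m)/2)²)
V(-103)*(-3) = ((6 - 103*(3 - 103))²/4)*(-3) = ((6 - 103*(-100))²/4)*(-3) = ((6 + 10300)²/4)*(-3) = ((¼)*10306²)*(-3) = ((¼)*106213636)*(-3) = 26553409*(-3) = -79660227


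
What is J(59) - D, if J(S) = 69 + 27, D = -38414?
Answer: 38510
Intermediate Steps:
J(S) = 96
J(59) - D = 96 - 1*(-38414) = 96 + 38414 = 38510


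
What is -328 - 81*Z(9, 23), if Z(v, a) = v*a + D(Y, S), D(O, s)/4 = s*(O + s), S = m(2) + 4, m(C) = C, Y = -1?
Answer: -26815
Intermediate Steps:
S = 6 (S = 2 + 4 = 6)
D(O, s) = 4*s*(O + s) (D(O, s) = 4*(s*(O + s)) = 4*s*(O + s))
Z(v, a) = 120 + a*v (Z(v, a) = v*a + 4*6*(-1 + 6) = a*v + 4*6*5 = a*v + 120 = 120 + a*v)
-328 - 81*Z(9, 23) = -328 - 81*(120 + 23*9) = -328 - 81*(120 + 207) = -328 - 81*327 = -328 - 26487 = -26815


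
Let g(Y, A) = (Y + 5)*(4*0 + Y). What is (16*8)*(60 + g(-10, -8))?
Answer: 14080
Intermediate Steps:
g(Y, A) = Y*(5 + Y) (g(Y, A) = (5 + Y)*(0 + Y) = (5 + Y)*Y = Y*(5 + Y))
(16*8)*(60 + g(-10, -8)) = (16*8)*(60 - 10*(5 - 10)) = 128*(60 - 10*(-5)) = 128*(60 + 50) = 128*110 = 14080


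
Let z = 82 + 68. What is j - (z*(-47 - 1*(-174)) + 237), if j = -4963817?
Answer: -4983104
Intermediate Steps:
z = 150
j - (z*(-47 - 1*(-174)) + 237) = -4963817 - (150*(-47 - 1*(-174)) + 237) = -4963817 - (150*(-47 + 174) + 237) = -4963817 - (150*127 + 237) = -4963817 - (19050 + 237) = -4963817 - 1*19287 = -4963817 - 19287 = -4983104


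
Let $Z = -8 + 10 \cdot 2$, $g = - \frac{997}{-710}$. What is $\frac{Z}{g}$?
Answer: $\frac{8520}{997} \approx 8.5456$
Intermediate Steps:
$g = \frac{997}{710}$ ($g = \left(-997\right) \left(- \frac{1}{710}\right) = \frac{997}{710} \approx 1.4042$)
$Z = 12$ ($Z = -8 + 20 = 12$)
$\frac{Z}{g} = \frac{12}{\frac{997}{710}} = 12 \cdot \frac{710}{997} = \frac{8520}{997}$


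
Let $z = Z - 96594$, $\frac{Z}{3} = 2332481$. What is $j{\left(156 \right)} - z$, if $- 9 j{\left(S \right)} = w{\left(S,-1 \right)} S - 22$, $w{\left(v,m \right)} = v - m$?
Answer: $- \frac{62132111}{9} \approx -6.9036 \cdot 10^{6}$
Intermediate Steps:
$Z = 6997443$ ($Z = 3 \cdot 2332481 = 6997443$)
$z = 6900849$ ($z = 6997443 - 96594 = 6900849$)
$j{\left(S \right)} = \frac{22}{9} - \frac{S \left(1 + S\right)}{9}$ ($j{\left(S \right)} = - \frac{\left(S - -1\right) S - 22}{9} = - \frac{\left(S + 1\right) S - 22}{9} = - \frac{\left(1 + S\right) S - 22}{9} = - \frac{S \left(1 + S\right) - 22}{9} = - \frac{-22 + S \left(1 + S\right)}{9} = \frac{22}{9} - \frac{S \left(1 + S\right)}{9}$)
$j{\left(156 \right)} - z = \left(\frac{22}{9} - \frac{52 \left(1 + 156\right)}{3}\right) - 6900849 = \left(\frac{22}{9} - \frac{52}{3} \cdot 157\right) - 6900849 = \left(\frac{22}{9} - \frac{8164}{3}\right) - 6900849 = - \frac{24470}{9} - 6900849 = - \frac{62132111}{9}$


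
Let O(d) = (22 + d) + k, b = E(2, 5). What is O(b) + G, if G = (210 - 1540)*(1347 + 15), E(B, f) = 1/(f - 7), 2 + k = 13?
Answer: -3622855/2 ≈ -1.8114e+6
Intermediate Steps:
k = 11 (k = -2 + 13 = 11)
E(B, f) = 1/(-7 + f)
b = -½ (b = 1/(-7 + 5) = 1/(-2) = -½ ≈ -0.50000)
G = -1811460 (G = -1330*1362 = -1811460)
O(d) = 33 + d (O(d) = (22 + d) + 11 = 33 + d)
O(b) + G = (33 - ½) - 1811460 = 65/2 - 1811460 = -3622855/2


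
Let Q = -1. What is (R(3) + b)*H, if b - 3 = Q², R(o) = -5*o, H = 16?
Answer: -176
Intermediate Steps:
b = 4 (b = 3 + (-1)² = 3 + 1 = 4)
(R(3) + b)*H = (-5*3 + 4)*16 = (-15 + 4)*16 = -11*16 = -176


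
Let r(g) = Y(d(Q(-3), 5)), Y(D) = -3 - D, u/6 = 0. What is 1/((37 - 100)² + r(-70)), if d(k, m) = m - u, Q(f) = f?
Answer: 1/3961 ≈ 0.00025246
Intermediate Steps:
u = 0 (u = 6*0 = 0)
d(k, m) = m (d(k, m) = m - 1*0 = m + 0 = m)
r(g) = -8 (r(g) = -3 - 1*5 = -3 - 5 = -8)
1/((37 - 100)² + r(-70)) = 1/((37 - 100)² - 8) = 1/((-63)² - 8) = 1/(3969 - 8) = 1/3961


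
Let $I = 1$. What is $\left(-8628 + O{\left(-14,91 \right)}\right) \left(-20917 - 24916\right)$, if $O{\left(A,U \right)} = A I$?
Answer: $396088786$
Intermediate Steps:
$O{\left(A,U \right)} = A$ ($O{\left(A,U \right)} = A 1 = A$)
$\left(-8628 + O{\left(-14,91 \right)}\right) \left(-20917 - 24916\right) = \left(-8628 - 14\right) \left(-20917 - 24916\right) = \left(-8642\right) \left(-45833\right) = 396088786$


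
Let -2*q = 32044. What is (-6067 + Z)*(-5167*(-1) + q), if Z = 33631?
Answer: -299207220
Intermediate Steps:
q = -16022 (q = -1/2*32044 = -16022)
(-6067 + Z)*(-5167*(-1) + q) = (-6067 + 33631)*(-5167*(-1) - 16022) = 27564*(5167 - 16022) = 27564*(-10855) = -299207220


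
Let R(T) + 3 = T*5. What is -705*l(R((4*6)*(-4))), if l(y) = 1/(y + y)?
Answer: 235/322 ≈ 0.72981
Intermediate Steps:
R(T) = -3 + 5*T (R(T) = -3 + T*5 = -3 + 5*T)
l(y) = 1/(2*y)
-705*l(R((4*6)*(-4))) = -705/(2*(-3 + 5*((4*6)*(-4)))) = -705/(2*(-3 + 5*(24*(-4)))) = -705/(2*(-3 + 5*(-96))) = -705/(2*(-3 - 480)) = -705/(2*(-483)) = -705*(-1)/(2*483) = -705*(-1/966) = 235/322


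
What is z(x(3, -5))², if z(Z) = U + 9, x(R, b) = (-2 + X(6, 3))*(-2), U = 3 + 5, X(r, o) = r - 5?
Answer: 289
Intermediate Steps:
X(r, o) = -5 + r
U = 8
x(R, b) = 2 (x(R, b) = (-2 + (-5 + 6))*(-2) = (-2 + 1)*(-2) = -1*(-2) = 2)
z(Z) = 17 (z(Z) = 8 + 9 = 17)
z(x(3, -5))² = 17² = 289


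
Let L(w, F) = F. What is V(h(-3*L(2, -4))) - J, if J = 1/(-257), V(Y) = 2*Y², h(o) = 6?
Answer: 18505/257 ≈ 72.004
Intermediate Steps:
J = -1/257 ≈ -0.0038911
V(h(-3*L(2, -4))) - J = 2*6² - 1*(-1/257) = 2*36 + 1/257 = 72 + 1/257 = 18505/257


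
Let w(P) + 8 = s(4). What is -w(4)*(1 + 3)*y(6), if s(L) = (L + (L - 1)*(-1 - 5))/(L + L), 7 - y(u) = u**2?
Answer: -1131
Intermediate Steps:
y(u) = 7 - u**2
s(L) = (6 - 5*L)/(2*L) (s(L) = (L + (-1 + L)*(-6))/((2*L)) = (L + (6 - 6*L))*(1/(2*L)) = (6 - 5*L)*(1/(2*L)) = (6 - 5*L)/(2*L))
w(P) = -39/4 (w(P) = -8 + (-5/2 + 3/4) = -8 - 7/4 = -39/4)
-w(4)*(1 + 3)*y(6) = -(-39)*(1 + 3)*(7 - 1*6**2)/4 = -(-39)*4*(7 - 1*36)/4 = -(-39)*4*(7 - 36)/4 = -(-39)*4*(-29)/4 = -(-39)*(-116)/4 = -1*1131 = -1131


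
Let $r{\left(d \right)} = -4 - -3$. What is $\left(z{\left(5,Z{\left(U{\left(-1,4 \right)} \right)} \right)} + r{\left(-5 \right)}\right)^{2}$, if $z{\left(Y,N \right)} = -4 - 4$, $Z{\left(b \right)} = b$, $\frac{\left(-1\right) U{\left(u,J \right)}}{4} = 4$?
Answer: $81$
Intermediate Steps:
$U{\left(u,J \right)} = -16$ ($U{\left(u,J \right)} = \left(-4\right) 4 = -16$)
$z{\left(Y,N \right)} = -8$
$r{\left(d \right)} = -1$ ($r{\left(d \right)} = -4 + 3 = -1$)
$\left(z{\left(5,Z{\left(U{\left(-1,4 \right)} \right)} \right)} + r{\left(-5 \right)}\right)^{2} = \left(-8 - 1\right)^{2} = \left(-9\right)^{2} = 81$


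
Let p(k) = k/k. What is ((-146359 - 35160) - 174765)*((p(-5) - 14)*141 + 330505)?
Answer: -117100574848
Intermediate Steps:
p(k) = 1
((-146359 - 35160) - 174765)*((p(-5) - 14)*141 + 330505) = ((-146359 - 35160) - 174765)*((1 - 14)*141 + 330505) = (-181519 - 174765)*(-13*141 + 330505) = -356284*(-1833 + 330505) = -356284*328672 = -117100574848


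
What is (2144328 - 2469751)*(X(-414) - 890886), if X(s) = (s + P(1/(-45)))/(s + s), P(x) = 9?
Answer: 26672146475541/92 ≈ 2.8991e+11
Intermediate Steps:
X(s) = (9 + s)/(2*s) (X(s) = (s + 9)/(s + s) = (9 + s)/((2*s)) = (9 + s)*(1/(2*s)) = (9 + s)/(2*s))
(2144328 - 2469751)*(X(-414) - 890886) = (2144328 - 2469751)*((½)*(9 - 414)/(-414) - 890886) = -325423*((½)*(-1/414)*(-405) - 890886) = -325423*(45/92 - 890886) = -325423*(-81961467/92) = 26672146475541/92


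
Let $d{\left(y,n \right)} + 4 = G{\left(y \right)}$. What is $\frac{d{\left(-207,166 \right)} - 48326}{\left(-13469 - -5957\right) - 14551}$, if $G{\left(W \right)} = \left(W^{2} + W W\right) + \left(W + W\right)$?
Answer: $- \frac{36954}{22063} \approx -1.6749$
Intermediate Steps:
$G{\left(W \right)} = 2 W + 2 W^{2}$ ($G{\left(W \right)} = \left(W^{2} + W^{2}\right) + 2 W = 2 W^{2} + 2 W = 2 W + 2 W^{2}$)
$d{\left(y,n \right)} = -4 + 2 y \left(1 + y\right)$
$\frac{d{\left(-207,166 \right)} - 48326}{\left(-13469 - -5957\right) - 14551} = \frac{\left(-4 + 2 \left(-207\right) \left(1 - 207\right)\right) - 48326}{\left(-13469 - -5957\right) - 14551} = \frac{\left(-4 + 2 \left(-207\right) \left(-206\right)\right) - 48326}{\left(-13469 + 5957\right) - 14551} = \frac{\left(-4 + 85284\right) - 48326}{-7512 - 14551} = \frac{85280 - 48326}{-22063} = 36954 \left(- \frac{1}{22063}\right) = - \frac{36954}{22063}$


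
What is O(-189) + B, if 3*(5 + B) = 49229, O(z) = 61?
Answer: 49397/3 ≈ 16466.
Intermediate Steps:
B = 49214/3 (B = -5 + (⅓)*49229 = -5 + 49229/3 = 49214/3 ≈ 16405.)
O(-189) + B = 61 + 49214/3 = 49397/3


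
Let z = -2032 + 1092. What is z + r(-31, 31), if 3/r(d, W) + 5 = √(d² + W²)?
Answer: -1783165/1897 + 93*√2/1897 ≈ -939.92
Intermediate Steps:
r(d, W) = 3/(-5 + √(W² + d²)) (r(d, W) = 3/(-5 + √(d² + W²)) = 3/(-5 + √(W² + d²)))
z = -940
z + r(-31, 31) = -940 + 3/(-5 + √(31² + (-31)²)) = -940 + 3/(-5 + √(961 + 961)) = -940 + 3/(-5 + √1922) = -940 + 3/(-5 + 31*√2)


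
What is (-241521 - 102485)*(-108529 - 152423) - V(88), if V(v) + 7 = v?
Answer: 89769053631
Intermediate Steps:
V(v) = -7 + v
(-241521 - 102485)*(-108529 - 152423) - V(88) = (-241521 - 102485)*(-108529 - 152423) - (-7 + 88) = -344006*(-260952) - 1*81 = 89769053712 - 81 = 89769053631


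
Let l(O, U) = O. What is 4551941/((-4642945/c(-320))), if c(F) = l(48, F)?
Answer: -218493168/4642945 ≈ -47.059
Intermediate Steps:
c(F) = 48
4551941/((-4642945/c(-320))) = 4551941/((-4642945/48)) = 4551941/((-4642945*1/48)) = 4551941/(-4642945/48) = 4551941*(-48/4642945) = -218493168/4642945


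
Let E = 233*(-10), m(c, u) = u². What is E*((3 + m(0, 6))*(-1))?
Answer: 90870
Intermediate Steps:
E = -2330
E*((3 + m(0, 6))*(-1)) = -2330*(3 + 6²)*(-1) = -2330*(3 + 36)*(-1) = -90870*(-1) = -2330*(-39) = 90870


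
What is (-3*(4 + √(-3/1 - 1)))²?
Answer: 108 + 144*I ≈ 108.0 + 144.0*I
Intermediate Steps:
(-3*(4 + √(-3/1 - 1)))² = (-3*(4 + √(-3*1 - 1)))² = (-3*(4 + √(-3 - 1)))² = (-3*(4 + √(-4)))² = (-3*(4 + 2*I))² = (-12 - 6*I)²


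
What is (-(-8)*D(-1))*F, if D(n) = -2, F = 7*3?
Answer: -336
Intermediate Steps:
F = 21
(-(-8)*D(-1))*F = -(-8)*(-2)*21 = -8*2*21 = -16*21 = -336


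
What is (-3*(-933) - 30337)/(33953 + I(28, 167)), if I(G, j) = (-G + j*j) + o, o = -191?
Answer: -27538/61623 ≈ -0.44688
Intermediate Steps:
I(G, j) = -191 + j**2 - G (I(G, j) = (-G + j*j) - 191 = (-G + j**2) - 191 = (j**2 - G) - 191 = -191 + j**2 - G)
(-3*(-933) - 30337)/(33953 + I(28, 167)) = (-3*(-933) - 30337)/(33953 + (-191 + 167**2 - 1*28)) = (2799 - 30337)/(33953 + (-191 + 27889 - 28)) = -27538/(33953 + 27670) = -27538/61623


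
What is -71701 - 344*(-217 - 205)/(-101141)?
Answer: -7252056009/101141 ≈ -71702.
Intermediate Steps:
-71701 - 344*(-217 - 205)/(-101141) = -71701 - 344*(-422)*(-1/101141) = -71701 + 145168*(-1/101141) = -71701 - 145168/101141 = -7252056009/101141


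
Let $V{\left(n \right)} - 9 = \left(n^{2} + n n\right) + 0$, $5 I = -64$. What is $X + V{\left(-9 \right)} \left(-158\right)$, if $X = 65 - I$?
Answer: $- \frac{134701}{5} \approx -26940.0$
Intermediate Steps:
$I = - \frac{64}{5}$ ($I = \frac{1}{5} \left(-64\right) = - \frac{64}{5} \approx -12.8$)
$X = \frac{389}{5}$ ($X = 65 - - \frac{64}{5} = 65 + \frac{64}{5} = \frac{389}{5} \approx 77.8$)
$V{\left(n \right)} = 9 + 2 n^{2}$ ($V{\left(n \right)} = 9 + \left(\left(n^{2} + n n\right) + 0\right) = 9 + \left(\left(n^{2} + n^{2}\right) + 0\right) = 9 + \left(2 n^{2} + 0\right) = 9 + 2 n^{2}$)
$X + V{\left(-9 \right)} \left(-158\right) = \frac{389}{5} + \left(9 + 2 \left(-9\right)^{2}\right) \left(-158\right) = \frac{389}{5} + \left(9 + 2 \cdot 81\right) \left(-158\right) = \frac{389}{5} + \left(9 + 162\right) \left(-158\right) = \frac{389}{5} + 171 \left(-158\right) = \frac{389}{5} - 27018 = - \frac{134701}{5}$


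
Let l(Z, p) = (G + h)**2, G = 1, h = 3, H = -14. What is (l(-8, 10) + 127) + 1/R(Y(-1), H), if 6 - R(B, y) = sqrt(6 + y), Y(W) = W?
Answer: 3149/22 + I*sqrt(2)/22 ≈ 143.14 + 0.064282*I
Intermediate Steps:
l(Z, p) = 16 (l(Z, p) = (1 + 3)**2 = 4**2 = 16)
R(B, y) = 6 - sqrt(6 + y)
(l(-8, 10) + 127) + 1/R(Y(-1), H) = (16 + 127) + 1/(6 - sqrt(6 - 14)) = 143 + 1/(6 - sqrt(-8)) = 143 + 1/(6 - 2*I*sqrt(2))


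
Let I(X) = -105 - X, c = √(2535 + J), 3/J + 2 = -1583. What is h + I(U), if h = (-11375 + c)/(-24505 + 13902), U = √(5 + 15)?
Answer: -1101940/10603 - 2*√5 - 2*√1592121405/16805755 ≈ -108.40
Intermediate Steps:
J = -3/1585 (J = 3/(-2 - 1583) = 3/(-1585) = 3*(-1/1585) = -3/1585 ≈ -0.0018927)
U = 2*√5 (U = √20 = 2*√5 ≈ 4.4721)
c = 2*√1592121405/1585 (c = √(2535 - 3/1585) = √(4017972/1585) = 2*√1592121405/1585 ≈ 50.349)
h = 11375/10603 - 2*√1592121405/16805755 (h = (-11375 + 2*√1592121405/1585)/(-24505 + 13902) = (-11375 + 2*√1592121405/1585)/(-10603) = (-11375 + 2*√1592121405/1585)*(-1/10603) = 11375/10603 - 2*√1592121405/16805755 ≈ 1.0681)
h + I(U) = (11375/10603 - 2*√1592121405/16805755) + (-105 - 2*√5) = -1101940/10603 - 2*√5 - 2*√1592121405/16805755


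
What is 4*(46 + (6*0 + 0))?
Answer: 184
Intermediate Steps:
4*(46 + (6*0 + 0)) = 4*(46 + (0 + 0)) = 4*(46 + 0) = 4*46 = 184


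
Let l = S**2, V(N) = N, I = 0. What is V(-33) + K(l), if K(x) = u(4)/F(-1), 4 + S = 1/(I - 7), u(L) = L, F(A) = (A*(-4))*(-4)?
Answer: -133/4 ≈ -33.250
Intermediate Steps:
F(A) = 16*A (F(A) = -4*A*(-4) = 16*A)
S = -29/7 (S = -4 + 1/(0 - 7) = -4 + 1/(-7) = -4 - 1/7 = -29/7 ≈ -4.1429)
l = 841/49 (l = (-29/7)**2 = 841/49 ≈ 17.163)
K(x) = -1/4 (K(x) = 4/((16*(-1))) = 4/(-16) = 4*(-1/16) = -1/4)
V(-33) + K(l) = -33 - 1/4 = -133/4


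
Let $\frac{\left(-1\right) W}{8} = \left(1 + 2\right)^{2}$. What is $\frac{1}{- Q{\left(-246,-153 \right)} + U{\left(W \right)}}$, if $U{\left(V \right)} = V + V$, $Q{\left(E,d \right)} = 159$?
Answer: $- \frac{1}{303} \approx -0.0033003$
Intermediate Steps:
$W = -72$ ($W = - 8 \left(1 + 2\right)^{2} = - 8 \cdot 3^{2} = \left(-8\right) 9 = -72$)
$U{\left(V \right)} = 2 V$
$\frac{1}{- Q{\left(-246,-153 \right)} + U{\left(W \right)}} = \frac{1}{\left(-1\right) 159 + 2 \left(-72\right)} = \frac{1}{-159 - 144} = \frac{1}{-303} = - \frac{1}{303}$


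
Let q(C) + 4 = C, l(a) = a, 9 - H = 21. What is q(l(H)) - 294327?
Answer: -294343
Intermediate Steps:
H = -12 (H = 9 - 1*21 = 9 - 21 = -12)
q(C) = -4 + C
q(l(H)) - 294327 = (-4 - 12) - 294327 = -16 - 294327 = -294343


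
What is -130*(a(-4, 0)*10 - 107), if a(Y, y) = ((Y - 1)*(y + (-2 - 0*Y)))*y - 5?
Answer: 20410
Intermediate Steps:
a(Y, y) = -5 + y*(-1 + Y)*(-2 + y) (a(Y, y) = ((-1 + Y)*(y + (-2 - 1*0)))*y - 5 = ((-1 + Y)*(y + (-2 + 0)))*y - 5 = ((-1 + Y)*(y - 2))*y - 5 = ((-1 + Y)*(-2 + y))*y - 5 = y*(-1 + Y)*(-2 + y) - 5 = -5 + y*(-1 + Y)*(-2 + y))
-130*(a(-4, 0)*10 - 107) = -130*((-5 - 1*0² + 2*0 - 4*0² - 2*(-4)*0)*10 - 107) = -130*((-5 - 1*0 + 0 - 4*0 + 0)*10 - 107) = -130*((-5 + 0 + 0 + 0 + 0)*10 - 107) = -130*(-5*10 - 107) = -130*(-50 - 107) = -130*(-157) = 20410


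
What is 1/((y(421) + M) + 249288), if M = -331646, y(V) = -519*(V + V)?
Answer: -1/519356 ≈ -1.9255e-6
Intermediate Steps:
y(V) = -1038*V
1/((y(421) + M) + 249288) = 1/((-1038*421 - 331646) + 249288) = 1/((-436998 - 331646) + 249288) = 1/(-768644 + 249288) = 1/(-519356) = -1/519356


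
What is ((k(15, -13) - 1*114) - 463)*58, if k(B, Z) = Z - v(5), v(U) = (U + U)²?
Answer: -40020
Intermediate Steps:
v(U) = 4*U² (v(U) = (2*U)² = 4*U²)
k(B, Z) = -100 + Z (k(B, Z) = Z - 4*5² = Z - 4*25 = Z - 1*100 = Z - 100 = -100 + Z)
((k(15, -13) - 1*114) - 463)*58 = (((-100 - 13) - 1*114) - 463)*58 = ((-113 - 114) - 463)*58 = (-227 - 463)*58 = -690*58 = -40020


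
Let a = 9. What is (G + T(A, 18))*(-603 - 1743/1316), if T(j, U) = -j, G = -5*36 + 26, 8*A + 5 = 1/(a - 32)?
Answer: 801539715/8648 ≈ 92685.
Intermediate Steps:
A = -29/46 (A = -5/8 + 1/(8*(9 - 32)) = -5/8 + (⅛)/(-23) = -5/8 + (⅛)*(-1/23) = -5/8 - 1/184 = -29/46 ≈ -0.63043)
G = -154 (G = -180 + 26 = -154)
(G + T(A, 18))*(-603 - 1743/1316) = (-154 - 1*(-29/46))*(-603 - 1743/1316) = (-154 + 29/46)*(-603 - 1743*1/1316) = -7055*(-603 - 249/188)/46 = -7055/46*(-113613/188) = 801539715/8648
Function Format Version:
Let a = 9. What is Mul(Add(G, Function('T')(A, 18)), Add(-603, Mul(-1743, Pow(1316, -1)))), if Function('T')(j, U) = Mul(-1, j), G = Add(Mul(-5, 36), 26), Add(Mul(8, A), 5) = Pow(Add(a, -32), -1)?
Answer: Rational(801539715, 8648) ≈ 92685.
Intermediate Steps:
A = Rational(-29, 46) (A = Add(Rational(-5, 8), Mul(Rational(1, 8), Pow(Add(9, -32), -1))) = Add(Rational(-5, 8), Mul(Rational(1, 8), Pow(-23, -1))) = Add(Rational(-5, 8), Mul(Rational(1, 8), Rational(-1, 23))) = Add(Rational(-5, 8), Rational(-1, 184)) = Rational(-29, 46) ≈ -0.63043)
G = -154 (G = Add(-180, 26) = -154)
Mul(Add(G, Function('T')(A, 18)), Add(-603, Mul(-1743, Pow(1316, -1)))) = Mul(Add(-154, Mul(-1, Rational(-29, 46))), Add(-603, Mul(-1743, Pow(1316, -1)))) = Mul(Add(-154, Rational(29, 46)), Add(-603, Mul(-1743, Rational(1, 1316)))) = Mul(Rational(-7055, 46), Add(-603, Rational(-249, 188))) = Mul(Rational(-7055, 46), Rational(-113613, 188)) = Rational(801539715, 8648)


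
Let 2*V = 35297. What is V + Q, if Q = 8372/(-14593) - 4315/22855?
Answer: 2354370647749/133409206 ≈ 17648.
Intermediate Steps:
V = 35297/2 (V = (1/2)*35297 = 35297/2 ≈ 17649.)
Q = -50862171/66704603 (Q = 8372*(-1/14593) - 4315*1/22855 = -8372/14593 - 863/4571 = -50862171/66704603 ≈ -0.76250)
V + Q = 35297/2 - 50862171/66704603 = 2354370647749/133409206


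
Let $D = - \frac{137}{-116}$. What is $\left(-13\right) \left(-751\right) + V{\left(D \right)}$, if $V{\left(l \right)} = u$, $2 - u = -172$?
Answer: $9937$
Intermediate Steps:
$u = 174$ ($u = 2 - -172 = 2 + 172 = 174$)
$D = \frac{137}{116}$ ($D = \left(-137\right) \left(- \frac{1}{116}\right) = \frac{137}{116} \approx 1.181$)
$V{\left(l \right)} = 174$
$\left(-13\right) \left(-751\right) + V{\left(D \right)} = \left(-13\right) \left(-751\right) + 174 = 9763 + 174 = 9937$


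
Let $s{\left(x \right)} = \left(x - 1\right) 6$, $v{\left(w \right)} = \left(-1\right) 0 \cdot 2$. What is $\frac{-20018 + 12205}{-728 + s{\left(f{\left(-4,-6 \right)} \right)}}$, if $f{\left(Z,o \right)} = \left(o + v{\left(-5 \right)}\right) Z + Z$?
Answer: $\frac{7813}{614} \approx 12.725$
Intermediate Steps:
$v{\left(w \right)} = 0$ ($v{\left(w \right)} = 0 \cdot 2 = 0$)
$f{\left(Z,o \right)} = Z + Z o$ ($f{\left(Z,o \right)} = \left(o + 0\right) Z + Z = o Z + Z = Z o + Z = Z + Z o$)
$s{\left(x \right)} = -6 + 6 x$ ($s{\left(x \right)} = \left(-1 + x\right) 6 = -6 + 6 x$)
$\frac{-20018 + 12205}{-728 + s{\left(f{\left(-4,-6 \right)} \right)}} = \frac{-20018 + 12205}{-728 - \left(6 - 6 \left(- 4 \left(1 - 6\right)\right)\right)} = - \frac{7813}{-728 - \left(6 - 6 \left(\left(-4\right) \left(-5\right)\right)\right)} = - \frac{7813}{-728 + \left(-6 + 6 \cdot 20\right)} = - \frac{7813}{-728 + \left(-6 + 120\right)} = - \frac{7813}{-728 + 114} = - \frac{7813}{-614} = \left(-7813\right) \left(- \frac{1}{614}\right) = \frac{7813}{614}$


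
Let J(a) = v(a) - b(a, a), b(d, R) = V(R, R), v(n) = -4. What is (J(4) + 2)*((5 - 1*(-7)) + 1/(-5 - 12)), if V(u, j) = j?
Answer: -1218/17 ≈ -71.647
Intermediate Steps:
b(d, R) = R
J(a) = -4 - a
(J(4) + 2)*((5 - 1*(-7)) + 1/(-5 - 12)) = ((-4 - 1*4) + 2)*((5 - 1*(-7)) + 1/(-5 - 12)) = ((-4 - 4) + 2)*((5 + 7) + 1/(-17)) = (-8 + 2)*(12 - 1/17) = -6*203/17 = -1218/17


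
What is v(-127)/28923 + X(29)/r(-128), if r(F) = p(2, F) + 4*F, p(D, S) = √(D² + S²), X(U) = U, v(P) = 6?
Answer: -35664514/592333399 - 29*√4097/122878 ≈ -0.075316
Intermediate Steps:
r(F) = √(4 + F²) + 4*F (r(F) = √(2² + F²) + 4*F = √(4 + F²) + 4*F)
v(-127)/28923 + X(29)/r(-128) = 6/28923 + 29/(√(4 + (-128)²) + 4*(-128)) = 6*(1/28923) + 29/(√(4 + 16384) - 512) = 2/9641 + 29/(√16388 - 512) = 2/9641 + 29/(2*√4097 - 512) = 2/9641 + 29/(-512 + 2*√4097)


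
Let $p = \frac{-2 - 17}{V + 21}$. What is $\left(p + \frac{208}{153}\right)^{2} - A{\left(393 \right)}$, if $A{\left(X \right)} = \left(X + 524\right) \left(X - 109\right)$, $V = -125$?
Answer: $- \frac{65937617343911}{253191744} \approx -2.6043 \cdot 10^{5}$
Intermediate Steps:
$p = \frac{19}{104}$ ($p = \frac{-2 - 17}{-125 + 21} = - \frac{19}{-104} = \left(-19\right) \left(- \frac{1}{104}\right) = \frac{19}{104} \approx 0.18269$)
$A{\left(X \right)} = \left(-109 + X\right) \left(524 + X\right)$ ($A{\left(X \right)} = \left(524 + X\right) \left(-109 + X\right) = \left(-109 + X\right) \left(524 + X\right)$)
$\left(p + \frac{208}{153}\right)^{2} - A{\left(393 \right)} = \left(\frac{19}{104} + \frac{208}{153}\right)^{2} - \left(-57116 + 393^{2} + 415 \cdot 393\right) = \left(\frac{19}{104} + 208 \cdot \frac{1}{153}\right)^{2} - \left(-57116 + 154449 + 163095\right) = \left(\frac{19}{104} + \frac{208}{153}\right)^{2} - 260428 = \left(\frac{24539}{15912}\right)^{2} - 260428 = \frac{602162521}{253191744} - 260428 = - \frac{65937617343911}{253191744}$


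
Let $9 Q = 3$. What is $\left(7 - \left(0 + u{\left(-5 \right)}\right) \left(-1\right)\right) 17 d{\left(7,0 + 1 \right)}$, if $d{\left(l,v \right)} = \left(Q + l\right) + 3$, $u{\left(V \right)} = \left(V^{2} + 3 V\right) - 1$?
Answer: $\frac{8432}{3} \approx 2810.7$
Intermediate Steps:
$Q = \frac{1}{3}$ ($Q = \frac{1}{9} \cdot 3 = \frac{1}{3} \approx 0.33333$)
$u{\left(V \right)} = -1 + V^{2} + 3 V$
$d{\left(l,v \right)} = \frac{10}{3} + l$ ($d{\left(l,v \right)} = \left(\frac{1}{3} + l\right) + 3 = \frac{10}{3} + l$)
$\left(7 - \left(0 + u{\left(-5 \right)}\right) \left(-1\right)\right) 17 d{\left(7,0 + 1 \right)} = \left(7 - \left(0 + \left(-1 + \left(-5\right)^{2} + 3 \left(-5\right)\right)\right) \left(-1\right)\right) 17 \left(\frac{10}{3} + 7\right) = \left(7 - \left(0 - -9\right) \left(-1\right)\right) 17 \cdot \frac{31}{3} = \left(7 - \left(0 + 9\right) \left(-1\right)\right) 17 \cdot \frac{31}{3} = \left(7 - 9 \left(-1\right)\right) 17 \cdot \frac{31}{3} = \left(7 - -9\right) 17 \cdot \frac{31}{3} = \left(7 + 9\right) 17 \cdot \frac{31}{3} = 16 \cdot 17 \cdot \frac{31}{3} = 272 \cdot \frac{31}{3} = \frac{8432}{3}$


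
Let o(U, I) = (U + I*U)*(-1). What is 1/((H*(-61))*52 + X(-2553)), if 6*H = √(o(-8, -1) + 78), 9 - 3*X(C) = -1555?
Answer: -1173/48438698 - 2379*√78/96877396 ≈ -0.00024110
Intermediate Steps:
X(C) = 1564/3 (X(C) = 3 - ⅓*(-1555) = 3 + 1555/3 = 1564/3)
o(U, I) = -U - I*U
H = √78/6 (H = √(-1*(-8)*(1 - 1) + 78)/6 = √(-1*(-8)*0 + 78)/6 = √(0 + 78)/6 = √78/6 ≈ 1.4720)
1/((H*(-61))*52 + X(-2553)) = 1/(((√78/6)*(-61))*52 + 1564/3) = 1/(-61*√78/6*52 + 1564/3) = 1/(-1586*√78/3 + 1564/3) = 1/(1564/3 - 1586*√78/3)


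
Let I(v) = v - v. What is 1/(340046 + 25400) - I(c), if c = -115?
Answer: 1/365446 ≈ 2.7364e-6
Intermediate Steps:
I(v) = 0
1/(340046 + 25400) - I(c) = 1/(340046 + 25400) - 1*0 = 1/365446 + 0 = 1/365446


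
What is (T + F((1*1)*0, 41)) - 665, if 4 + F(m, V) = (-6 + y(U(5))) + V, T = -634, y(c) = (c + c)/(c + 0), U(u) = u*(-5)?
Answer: -1266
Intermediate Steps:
U(u) = -5*u
y(c) = 2 (y(c) = (2*c)/c = 2)
F(m, V) = -8 + V (F(m, V) = -4 + ((-6 + 2) + V) = -4 + (-4 + V) = -8 + V)
(T + F((1*1)*0, 41)) - 665 = (-634 + (-8 + 41)) - 665 = (-634 + 33) - 665 = -601 - 665 = -1266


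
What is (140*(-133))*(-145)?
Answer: 2699900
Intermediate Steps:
(140*(-133))*(-145) = -18620*(-145) = 2699900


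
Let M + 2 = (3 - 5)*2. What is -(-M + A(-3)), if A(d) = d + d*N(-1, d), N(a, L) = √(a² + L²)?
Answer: -3 + 3*√10 ≈ 6.4868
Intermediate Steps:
M = -6 (M = -2 + (3 - 5)*2 = -2 - 2*2 = -2 - 4 = -6)
N(a, L) = √(L² + a²)
A(d) = d + d*√(1 + d²) (A(d) = d + d*√(d² + (-1)²) = d + d*√(d² + 1) = d + d*√(1 + d²))
-(-M + A(-3)) = -(-1*(-6) - 3*(1 + √(1 + (-3)²))) = -(6 - 3*(1 + √(1 + 9))) = -(6 - 3*(1 + √10)) = -(6 + (-3 - 3*√10)) = -(3 - 3*√10) = -3 + 3*√10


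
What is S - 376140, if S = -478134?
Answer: -854274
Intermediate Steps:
S - 376140 = -478134 - 376140 = -854274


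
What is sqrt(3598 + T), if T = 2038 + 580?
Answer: 2*sqrt(1554) ≈ 78.842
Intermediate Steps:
T = 2618
sqrt(3598 + T) = sqrt(3598 + 2618) = sqrt(6216) = 2*sqrt(1554)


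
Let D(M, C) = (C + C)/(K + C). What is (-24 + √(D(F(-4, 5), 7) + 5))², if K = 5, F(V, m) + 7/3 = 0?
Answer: (144 - √222)²/36 ≈ 462.97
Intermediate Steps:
F(V, m) = -7/3 (F(V, m) = -7/3 + 0 = -7/3)
D(M, C) = 2*C/(5 + C) (D(M, C) = (C + C)/(5 + C) = (2*C)/(5 + C) = 2*C/(5 + C))
(-24 + √(D(F(-4, 5), 7) + 5))² = (-24 + √(2*7/(5 + 7) + 5))² = (-24 + √(2*7/12 + 5))² = (-24 + √(2*7*(1/12) + 5))² = (-24 + √(7/6 + 5))² = (-24 + √(37/6))² = (-24 + √222/6)²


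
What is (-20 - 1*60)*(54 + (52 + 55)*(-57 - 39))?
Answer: 817440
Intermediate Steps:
(-20 - 1*60)*(54 + (52 + 55)*(-57 - 39)) = (-20 - 60)*(54 + 107*(-96)) = -80*(54 - 10272) = -80*(-10218) = 817440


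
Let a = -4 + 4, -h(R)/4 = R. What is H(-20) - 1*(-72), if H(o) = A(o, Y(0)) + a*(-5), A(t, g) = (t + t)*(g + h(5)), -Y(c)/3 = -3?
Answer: 512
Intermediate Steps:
h(R) = -4*R
a = 0
Y(c) = 9 (Y(c) = -3*(-3) = 9)
A(t, g) = 2*t*(-20 + g) (A(t, g) = (t + t)*(g - 4*5) = (2*t)*(g - 20) = (2*t)*(-20 + g) = 2*t*(-20 + g))
H(o) = -22*o (H(o) = 2*o*(-20 + 9) + 0*(-5) = 2*o*(-11) + 0 = -22*o + 0 = -22*o)
H(-20) - 1*(-72) = -22*(-20) - 1*(-72) = 440 + 72 = 512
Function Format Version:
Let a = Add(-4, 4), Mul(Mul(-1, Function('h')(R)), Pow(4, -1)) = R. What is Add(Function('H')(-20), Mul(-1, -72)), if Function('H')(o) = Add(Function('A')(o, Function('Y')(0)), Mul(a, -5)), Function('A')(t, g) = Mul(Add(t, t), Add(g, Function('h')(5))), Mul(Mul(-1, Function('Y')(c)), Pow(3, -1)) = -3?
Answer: 512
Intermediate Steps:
Function('h')(R) = Mul(-4, R)
a = 0
Function('Y')(c) = 9 (Function('Y')(c) = Mul(-3, -3) = 9)
Function('A')(t, g) = Mul(2, t, Add(-20, g)) (Function('A')(t, g) = Mul(Add(t, t), Add(g, Mul(-4, 5))) = Mul(Mul(2, t), Add(g, -20)) = Mul(Mul(2, t), Add(-20, g)) = Mul(2, t, Add(-20, g)))
Function('H')(o) = Mul(-22, o) (Function('H')(o) = Add(Mul(2, o, Add(-20, 9)), Mul(0, -5)) = Add(Mul(2, o, -11), 0) = Add(Mul(-22, o), 0) = Mul(-22, o))
Add(Function('H')(-20), Mul(-1, -72)) = Add(Mul(-22, -20), Mul(-1, -72)) = Add(440, 72) = 512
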